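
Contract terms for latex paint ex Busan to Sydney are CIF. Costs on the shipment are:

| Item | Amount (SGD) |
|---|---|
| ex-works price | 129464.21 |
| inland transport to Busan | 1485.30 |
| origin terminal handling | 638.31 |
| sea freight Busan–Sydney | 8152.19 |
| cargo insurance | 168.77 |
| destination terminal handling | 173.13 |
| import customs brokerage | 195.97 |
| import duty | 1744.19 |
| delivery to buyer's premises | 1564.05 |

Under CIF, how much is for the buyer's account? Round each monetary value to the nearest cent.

Buyer's account: SGD 3677.34

CIF: the seller pays costs through ocean freight and marine insurance to the destination port.
Seller's account: goods 129464.21 + inland to port 1485.30 + origin terminal 638.31 + freight 8152.19 + insurance 168.77 = 139908.78
Buyer's account: destination terminal 173.13 + brokerage 195.97 + duty 1744.19 + delivery 1564.05 = 3677.34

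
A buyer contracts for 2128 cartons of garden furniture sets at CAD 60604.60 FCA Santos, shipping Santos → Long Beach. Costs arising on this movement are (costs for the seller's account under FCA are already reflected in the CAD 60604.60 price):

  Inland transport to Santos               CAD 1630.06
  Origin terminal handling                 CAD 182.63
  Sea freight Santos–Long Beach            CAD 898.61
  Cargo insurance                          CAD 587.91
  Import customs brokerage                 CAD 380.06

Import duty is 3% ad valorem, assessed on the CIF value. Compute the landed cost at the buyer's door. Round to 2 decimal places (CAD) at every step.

Total landed cost: CAD 64522.02

FCA: the seller delivers export-cleared goods to the carrier; the buyer bears costs from that point.
Already in the invoice (seller's account under FCA): inland to port — exclude.
CIF value = FCA price + origin terminal + freight + insurance = 60604.60 + 182.63 + 898.61 + 587.91 = 62273.75
Import duty = 62273.75 × 3% = 1868.21
Buyer bears: origin terminal 182.63 + freight 898.61 + insurance 587.91 + brokerage 380.06 + duty 1868.21 = 3917.42
Landed cost = invoice 60604.60 + 3917.42 = 64522.02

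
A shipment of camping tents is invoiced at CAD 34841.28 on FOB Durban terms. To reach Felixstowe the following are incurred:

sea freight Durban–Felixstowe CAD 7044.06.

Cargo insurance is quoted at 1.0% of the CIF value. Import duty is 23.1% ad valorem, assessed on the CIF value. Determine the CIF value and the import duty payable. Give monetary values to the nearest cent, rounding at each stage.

Let C be the CIF value. C = FOB price + freight + 1.0% × C
C − 1.0% × C = 34841.28 + 7044.06
0.99 × C = 41885.34
C = 41885.34 / 0.99 = 42308.42
Insurance premium = 1.0% × 42308.42 = 423.08
Import duty = 42308.42 × 23.1% = 9773.25

CIF value: CAD 42308.42; import duty: CAD 9773.25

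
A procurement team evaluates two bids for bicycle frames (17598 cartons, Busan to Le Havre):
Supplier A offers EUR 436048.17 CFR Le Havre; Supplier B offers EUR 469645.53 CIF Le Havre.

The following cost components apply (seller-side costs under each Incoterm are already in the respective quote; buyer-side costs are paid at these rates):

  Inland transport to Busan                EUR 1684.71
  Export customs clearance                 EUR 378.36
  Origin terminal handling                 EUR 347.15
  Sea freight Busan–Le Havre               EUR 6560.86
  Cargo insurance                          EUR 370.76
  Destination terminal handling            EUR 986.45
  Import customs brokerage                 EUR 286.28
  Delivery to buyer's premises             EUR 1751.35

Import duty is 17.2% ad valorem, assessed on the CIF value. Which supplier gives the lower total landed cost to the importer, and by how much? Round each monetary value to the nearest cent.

Supplier A (CFR):
CIF value = CFR price + insurance = 436048.17 + 370.76 = 436418.93
Import duty = 436418.93 × 17.2% = 75064.06
Buyer bears (A): 370.76 + 986.45 + 286.28 + 1751.35 = 3394.84
Landed cost (A) = invoice 436048.17 + 3394.84 + duty 75064.06 = 514507.07
Supplier B (CIF):
The CIF price already equals the CIF value: 469645.53
Import duty = 469645.53 × 17.2% = 80779.03
Buyer bears (B): 986.45 + 286.28 + 1751.35 = 3024.08
Landed cost (B) = invoice 469645.53 + 3024.08 + duty 80779.03 = 553448.64
Difference = |514507.07 − 553448.64| = 38941.57

Supplier A is cheaper by EUR 38941.57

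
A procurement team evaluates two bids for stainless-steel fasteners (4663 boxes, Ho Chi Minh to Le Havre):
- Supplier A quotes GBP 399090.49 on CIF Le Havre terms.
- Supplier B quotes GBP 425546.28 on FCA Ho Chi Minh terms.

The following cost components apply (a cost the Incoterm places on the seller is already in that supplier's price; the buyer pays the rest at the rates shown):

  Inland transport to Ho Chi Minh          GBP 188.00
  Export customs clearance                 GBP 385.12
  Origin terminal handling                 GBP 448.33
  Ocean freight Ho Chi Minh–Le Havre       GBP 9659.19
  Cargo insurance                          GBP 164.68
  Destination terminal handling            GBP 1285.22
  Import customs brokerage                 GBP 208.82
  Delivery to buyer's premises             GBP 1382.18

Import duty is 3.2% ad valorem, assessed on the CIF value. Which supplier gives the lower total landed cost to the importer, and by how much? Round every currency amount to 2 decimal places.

Supplier A (CIF):
The CIF price already equals the CIF value: 399090.49
Import duty = 399090.49 × 3.2% = 12770.90
Buyer bears (A): 1285.22 + 208.82 + 1382.18 = 2876.22
Landed cost (A) = invoice 399090.49 + 2876.22 + duty 12770.90 = 414737.61
Supplier B (FCA):
CIF value = FCA price + origin terminal + freight + insurance = 425546.28 + 448.33 + 9659.19 + 164.68 = 435818.48
Import duty = 435818.48 × 3.2% = 13946.19
Buyer bears (B): 448.33 + 9659.19 + 164.68 + 1285.22 + 208.82 + 1382.18 = 13148.42
Landed cost (B) = invoice 425546.28 + 13148.42 + duty 13946.19 = 452640.89
Difference = |414737.61 − 452640.89| = 37903.28

Supplier A is cheaper by GBP 37903.28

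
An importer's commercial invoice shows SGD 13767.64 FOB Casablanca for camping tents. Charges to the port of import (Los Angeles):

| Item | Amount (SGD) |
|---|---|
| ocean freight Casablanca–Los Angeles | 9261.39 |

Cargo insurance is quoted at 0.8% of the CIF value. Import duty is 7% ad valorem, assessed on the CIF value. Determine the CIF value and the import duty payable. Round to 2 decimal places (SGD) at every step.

Let C be the CIF value. C = FOB price + freight + 0.8% × C
C − 0.8% × C = 13767.64 + 9261.39
0.992 × C = 23029.03
C = 23029.03 / 0.992 = 23214.75
Insurance premium = 0.8% × 23214.75 = 185.72
Import duty = 23214.75 × 7% = 1625.03

CIF value: SGD 23214.75; import duty: SGD 1625.03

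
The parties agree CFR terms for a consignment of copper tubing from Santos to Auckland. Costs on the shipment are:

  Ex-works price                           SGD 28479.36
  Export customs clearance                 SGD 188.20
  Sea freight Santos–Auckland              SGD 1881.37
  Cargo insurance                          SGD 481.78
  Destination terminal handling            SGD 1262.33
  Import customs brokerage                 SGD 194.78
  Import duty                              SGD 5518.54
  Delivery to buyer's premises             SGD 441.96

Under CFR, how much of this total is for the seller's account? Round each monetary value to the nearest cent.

CFR: the seller pays costs through ocean freight to the destination port, but not insurance.
Seller's account: goods 28479.36 + export clearance 188.20 + freight 1881.37 = 30548.93
Buyer's account: insurance 481.78 + destination terminal 1262.33 + brokerage 194.78 + duty 5518.54 + delivery 441.96 = 7899.39

Seller's account: SGD 30548.93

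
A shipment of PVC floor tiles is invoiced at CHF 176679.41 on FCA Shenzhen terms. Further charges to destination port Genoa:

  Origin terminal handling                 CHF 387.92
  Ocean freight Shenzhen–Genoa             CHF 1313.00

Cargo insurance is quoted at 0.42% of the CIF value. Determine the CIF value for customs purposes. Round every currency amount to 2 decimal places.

Let C be the CIF value. C = FCA price + pre-shipment costs + freight + 0.42% × C
C − 0.42% × C = 176679.41 + 387.92 + 1313.00
0.9958 × C = 178380.33
C = 178380.33 / 0.9958 = 179132.69
Insurance premium = 0.42% × 179132.69 = 752.36

CIF value: CHF 179132.69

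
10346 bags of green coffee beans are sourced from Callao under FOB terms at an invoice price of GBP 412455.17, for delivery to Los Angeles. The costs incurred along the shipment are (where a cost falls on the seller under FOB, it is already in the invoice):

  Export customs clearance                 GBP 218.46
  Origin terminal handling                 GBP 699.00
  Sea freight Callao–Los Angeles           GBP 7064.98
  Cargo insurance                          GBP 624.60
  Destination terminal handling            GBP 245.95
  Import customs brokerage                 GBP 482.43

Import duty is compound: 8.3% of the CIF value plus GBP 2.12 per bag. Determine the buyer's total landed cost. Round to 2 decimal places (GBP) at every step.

Total landed cost: GBP 477678.66

FOB: the seller bears costs until goods are on board at the origin port; the buyer bears freight, insurance and all costs thereafter.
Already in the invoice (seller's account under FOB): export clearance, origin terminal — exclude.
CIF value = FOB price + freight + insurance = 412455.17 + 7064.98 + 624.60 = 420144.75
Ad valorem component: 420144.75 × 8.3% = 34872.01
Specific component: 10346 × 2.12 = 21933.52
Import duty = 34872.01 + 21933.52 = 56805.53
Buyer bears: freight 7064.98 + insurance 624.60 + destination terminal 245.95 + brokerage 482.43 + duty 56805.53 = 65223.49
Landed cost = invoice 412455.17 + 65223.49 = 477678.66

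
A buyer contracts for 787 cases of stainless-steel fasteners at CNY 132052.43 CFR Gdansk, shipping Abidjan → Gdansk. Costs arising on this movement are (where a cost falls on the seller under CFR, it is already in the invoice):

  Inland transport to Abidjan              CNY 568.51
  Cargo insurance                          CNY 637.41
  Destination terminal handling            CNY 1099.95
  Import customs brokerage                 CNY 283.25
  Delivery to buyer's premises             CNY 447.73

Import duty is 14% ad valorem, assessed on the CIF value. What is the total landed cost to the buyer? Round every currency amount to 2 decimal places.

Total landed cost: CNY 153097.35

CFR: the seller pays costs through ocean freight to the destination port, but not insurance.
Already in the invoice (seller's account under CFR): inland to port — exclude.
CIF value = CFR price + insurance = 132052.43 + 637.41 = 132689.84
Import duty = 132689.84 × 14% = 18576.58
Buyer bears: insurance 637.41 + destination terminal 1099.95 + brokerage 283.25 + delivery 447.73 + duty 18576.58 = 21044.92
Landed cost = invoice 132052.43 + 21044.92 = 153097.35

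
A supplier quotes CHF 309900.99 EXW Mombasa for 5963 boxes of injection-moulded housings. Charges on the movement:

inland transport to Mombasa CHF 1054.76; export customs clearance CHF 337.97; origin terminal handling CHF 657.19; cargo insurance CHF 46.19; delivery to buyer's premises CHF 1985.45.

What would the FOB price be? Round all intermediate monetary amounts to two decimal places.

FOB price: CHF 311950.91

Not relevant to the conversion: insurance, delivery — on the buyer under both terms; not part of either seller's price.
From EXW to FOB, the seller additionally bears: inland to port, export clearance, origin terminal.
FOB price = 309900.99 + 1054.76 + 337.97 + 657.19 = 311950.91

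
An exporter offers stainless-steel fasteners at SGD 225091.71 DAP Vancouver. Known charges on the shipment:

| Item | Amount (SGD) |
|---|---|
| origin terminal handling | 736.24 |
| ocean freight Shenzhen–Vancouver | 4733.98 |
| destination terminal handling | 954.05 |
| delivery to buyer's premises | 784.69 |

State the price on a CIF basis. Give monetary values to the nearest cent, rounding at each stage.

CIF price: SGD 223352.97

Not relevant to the conversion: freight, origin terminal — on the seller under both DAP and CIF; already in the DAP price and stays in the CIF price.
From DAP to CIF, the seller no longer bears: destination terminal, delivery.
CIF price = 225091.71 − 954.05 − 784.69 = 223352.97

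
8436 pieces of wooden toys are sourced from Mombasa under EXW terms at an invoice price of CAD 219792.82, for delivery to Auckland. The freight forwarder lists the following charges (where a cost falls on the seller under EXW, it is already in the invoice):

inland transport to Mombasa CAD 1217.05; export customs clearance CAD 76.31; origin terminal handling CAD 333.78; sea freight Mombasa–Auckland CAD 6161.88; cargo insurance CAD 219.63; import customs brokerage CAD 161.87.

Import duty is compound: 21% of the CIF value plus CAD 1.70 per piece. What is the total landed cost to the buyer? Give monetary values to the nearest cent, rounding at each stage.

EXW: the seller makes goods available at their premises; the buyer bears all onward costs.
CIF value = EXW price + inland to port + export clearance + origin terminal + freight + insurance = 219792.82 + 1217.05 + 76.31 + 333.78 + 6161.88 + 219.63 = 227801.47
Ad valorem component: 227801.47 × 21% = 47838.31
Specific component: 8436 × 1.70 = 14341.20
Import duty = 47838.31 + 14341.20 = 62179.51
Buyer bears: inland to port 1217.05 + export clearance 76.31 + origin terminal 333.78 + freight 6161.88 + insurance 219.63 + brokerage 161.87 + duty 62179.51 = 70350.03
Landed cost = invoice 219792.82 + 70350.03 = 290142.85

Total landed cost: CAD 290142.85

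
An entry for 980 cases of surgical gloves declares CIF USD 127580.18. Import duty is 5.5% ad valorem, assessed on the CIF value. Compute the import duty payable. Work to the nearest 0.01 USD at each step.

Import duty: USD 7016.91

Import duty = 127580.18 × 5.5% = 7016.91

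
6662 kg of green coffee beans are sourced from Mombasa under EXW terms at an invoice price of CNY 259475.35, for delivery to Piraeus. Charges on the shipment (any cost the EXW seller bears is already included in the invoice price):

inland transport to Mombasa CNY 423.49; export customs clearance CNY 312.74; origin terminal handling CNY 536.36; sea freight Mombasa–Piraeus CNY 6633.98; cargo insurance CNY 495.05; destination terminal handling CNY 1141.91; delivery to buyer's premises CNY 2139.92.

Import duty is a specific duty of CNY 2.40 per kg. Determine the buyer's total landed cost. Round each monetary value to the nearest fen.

Total landed cost: CNY 287147.60

EXW: the seller makes goods available at their premises; the buyer bears all onward costs.
CIF value = EXW price + inland to port + export clearance + origin terminal + freight + insurance = 259475.35 + 423.49 + 312.74 + 536.36 + 6633.98 + 495.05 = 267876.97
Import duty = 6662 × 2.40 = 15988.80
Buyer bears: inland to port 423.49 + export clearance 312.74 + origin terminal 536.36 + freight 6633.98 + insurance 495.05 + destination terminal 1141.91 + delivery 2139.92 + duty 15988.80 = 27672.25
Landed cost = invoice 259475.35 + 27672.25 = 287147.60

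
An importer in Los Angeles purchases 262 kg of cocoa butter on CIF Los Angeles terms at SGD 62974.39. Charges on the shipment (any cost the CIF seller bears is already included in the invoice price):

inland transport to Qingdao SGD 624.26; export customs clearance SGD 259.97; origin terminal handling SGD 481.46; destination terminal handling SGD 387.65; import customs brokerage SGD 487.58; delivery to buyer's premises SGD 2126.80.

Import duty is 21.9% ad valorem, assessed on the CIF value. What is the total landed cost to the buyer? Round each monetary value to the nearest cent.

Total landed cost: SGD 79767.81

CIF: the seller pays costs through ocean freight and marine insurance to the destination port.
Already in the invoice (seller's account under CIF): inland to port, export clearance, origin terminal — exclude.
The CIF price already equals the CIF value: 62974.39
Import duty = 62974.39 × 21.9% = 13791.39
Buyer bears: destination terminal 387.65 + brokerage 487.58 + delivery 2126.80 + duty 13791.39 = 16793.42
Landed cost = invoice 62974.39 + 16793.42 = 79767.81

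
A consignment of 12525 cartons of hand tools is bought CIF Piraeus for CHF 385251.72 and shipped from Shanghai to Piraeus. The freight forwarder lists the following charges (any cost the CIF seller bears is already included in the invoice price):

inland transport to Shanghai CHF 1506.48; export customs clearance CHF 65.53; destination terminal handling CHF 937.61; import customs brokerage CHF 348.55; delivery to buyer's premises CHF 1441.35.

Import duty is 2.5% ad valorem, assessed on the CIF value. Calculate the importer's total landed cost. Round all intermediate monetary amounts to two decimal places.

Total landed cost: CHF 397610.52

CIF: the seller pays costs through ocean freight and marine insurance to the destination port.
Already in the invoice (seller's account under CIF): inland to port, export clearance — exclude.
The CIF price already equals the CIF value: 385251.72
Import duty = 385251.72 × 2.5% = 9631.29
Buyer bears: destination terminal 937.61 + brokerage 348.55 + delivery 1441.35 + duty 9631.29 = 12358.80
Landed cost = invoice 385251.72 + 12358.80 = 397610.52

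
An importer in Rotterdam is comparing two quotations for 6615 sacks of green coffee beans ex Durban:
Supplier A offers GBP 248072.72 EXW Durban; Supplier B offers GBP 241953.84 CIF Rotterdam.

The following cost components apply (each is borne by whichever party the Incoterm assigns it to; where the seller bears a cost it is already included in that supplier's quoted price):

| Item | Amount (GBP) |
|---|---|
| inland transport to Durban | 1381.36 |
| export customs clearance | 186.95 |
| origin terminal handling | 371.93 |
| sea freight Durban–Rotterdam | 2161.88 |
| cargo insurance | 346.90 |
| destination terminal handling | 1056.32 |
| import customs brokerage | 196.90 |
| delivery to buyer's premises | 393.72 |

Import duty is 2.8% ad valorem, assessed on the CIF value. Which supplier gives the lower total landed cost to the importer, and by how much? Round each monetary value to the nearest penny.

Supplier B is cheaper by GBP 10863.80

Supplier A (EXW):
CIF value = EXW price + inland to port + export clearance + origin terminal + freight + insurance = 248072.72 + 1381.36 + 186.95 + 371.93 + 2161.88 + 346.90 = 252521.74
Import duty = 252521.74 × 2.8% = 7070.61
Buyer bears (A): 1381.36 + 186.95 + 371.93 + 2161.88 + 346.90 + 1056.32 + 196.90 + 393.72 = 6095.96
Landed cost (A) = invoice 248072.72 + 6095.96 + duty 7070.61 = 261239.29
Supplier B (CIF):
The CIF price already equals the CIF value: 241953.84
Import duty = 241953.84 × 2.8% = 6774.71
Buyer bears (B): 1056.32 + 196.90 + 393.72 = 1646.94
Landed cost (B) = invoice 241953.84 + 1646.94 + duty 6774.71 = 250375.49
Difference = |261239.29 − 250375.49| = 10863.80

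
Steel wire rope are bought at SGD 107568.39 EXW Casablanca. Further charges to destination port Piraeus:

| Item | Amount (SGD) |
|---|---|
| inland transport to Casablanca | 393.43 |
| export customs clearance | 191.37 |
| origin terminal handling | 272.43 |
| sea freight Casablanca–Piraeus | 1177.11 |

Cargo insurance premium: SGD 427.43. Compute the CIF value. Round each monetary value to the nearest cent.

CIF value: SGD 110030.16

CIF = EXW price + pre-shipment costs + freight + insurance
CIF = 107568.39 + 393.43 + 191.37 + 272.43 + 1177.11 + 427.43 = 110030.16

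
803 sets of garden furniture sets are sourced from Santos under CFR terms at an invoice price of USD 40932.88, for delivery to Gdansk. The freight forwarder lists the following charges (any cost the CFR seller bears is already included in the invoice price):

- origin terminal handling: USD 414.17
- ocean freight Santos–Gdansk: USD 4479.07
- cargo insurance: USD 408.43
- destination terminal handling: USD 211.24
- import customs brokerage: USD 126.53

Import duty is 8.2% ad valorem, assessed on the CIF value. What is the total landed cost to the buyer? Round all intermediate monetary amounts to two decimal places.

Total landed cost: USD 45069.07

CFR: the seller pays costs through ocean freight to the destination port, but not insurance.
Already in the invoice (seller's account under CFR): origin terminal, freight — exclude.
CIF value = CFR price + insurance = 40932.88 + 408.43 = 41341.31
Import duty = 41341.31 × 8.2% = 3389.99
Buyer bears: insurance 408.43 + destination terminal 211.24 + brokerage 126.53 + duty 3389.99 = 4136.19
Landed cost = invoice 40932.88 + 4136.19 = 45069.07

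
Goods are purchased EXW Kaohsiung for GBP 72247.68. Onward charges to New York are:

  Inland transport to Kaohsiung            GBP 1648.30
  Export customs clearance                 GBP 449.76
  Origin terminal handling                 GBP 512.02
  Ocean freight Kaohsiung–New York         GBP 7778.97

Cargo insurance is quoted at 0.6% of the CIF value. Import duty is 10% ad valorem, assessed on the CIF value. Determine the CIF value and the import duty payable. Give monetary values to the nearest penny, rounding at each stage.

Let C be the CIF value. C = EXW price + pre-shipment costs + freight + 0.6% × C
C − 0.6% × C = 72247.68 + 1648.30 + 449.76 + 512.02 + 7778.97
0.994 × C = 82636.73
C = 82636.73 / 0.994 = 83135.54
Insurance premium = 0.6% × 83135.54 = 498.81
Import duty = 83135.54 × 10% = 8313.55

CIF value: GBP 83135.54; import duty: GBP 8313.55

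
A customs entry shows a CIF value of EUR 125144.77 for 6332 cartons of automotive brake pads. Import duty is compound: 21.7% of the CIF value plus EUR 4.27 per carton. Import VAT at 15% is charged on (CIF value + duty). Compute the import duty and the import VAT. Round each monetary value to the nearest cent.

Import duty: EUR 54194.06; import VAT: EUR 26900.82

Ad valorem component: 125144.77 × 21.7% = 27156.42
Specific component: 6332 × 4.27 = 27037.64
Import duty = 27156.42 + 27037.64 = 54194.06
VAT base = CIF + duty = 125144.77 + 54194.06 = 179338.83
Import VAT = 179338.83 × 15% = 26900.82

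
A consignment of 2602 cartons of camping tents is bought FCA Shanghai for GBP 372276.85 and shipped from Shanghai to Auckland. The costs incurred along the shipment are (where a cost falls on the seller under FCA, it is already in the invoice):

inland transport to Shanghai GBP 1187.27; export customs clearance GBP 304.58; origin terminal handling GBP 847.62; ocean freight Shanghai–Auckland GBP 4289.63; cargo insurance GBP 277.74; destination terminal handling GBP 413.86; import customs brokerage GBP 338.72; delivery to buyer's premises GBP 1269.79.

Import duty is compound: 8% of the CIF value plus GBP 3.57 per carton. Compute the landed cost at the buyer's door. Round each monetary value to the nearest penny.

FCA: the seller delivers export-cleared goods to the carrier; the buyer bears costs from that point.
Already in the invoice (seller's account under FCA): inland to port, export clearance — exclude.
CIF value = FCA price + origin terminal + freight + insurance = 372276.85 + 847.62 + 4289.63 + 277.74 = 377691.84
Ad valorem component: 377691.84 × 8% = 30215.35
Specific component: 2602 × 3.57 = 9289.14
Import duty = 30215.35 + 9289.14 = 39504.49
Buyer bears: origin terminal 847.62 + freight 4289.63 + insurance 277.74 + destination terminal 413.86 + brokerage 338.72 + delivery 1269.79 + duty 39504.49 = 46941.85
Landed cost = invoice 372276.85 + 46941.85 = 419218.70

Total landed cost: GBP 419218.70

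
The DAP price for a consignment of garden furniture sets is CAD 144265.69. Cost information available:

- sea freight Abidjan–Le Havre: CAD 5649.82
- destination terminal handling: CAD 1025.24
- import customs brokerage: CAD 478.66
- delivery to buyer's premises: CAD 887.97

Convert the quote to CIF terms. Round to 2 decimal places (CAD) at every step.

CIF price: CAD 142352.48

Not relevant to the conversion: freight — on the seller under both DAP and CIF; already in the DAP price and stays in the CIF price. brokerage — on the buyer under both terms; not part of either seller's price.
From DAP to CIF, the seller no longer bears: destination terminal, delivery.
CIF price = 144265.69 − 1025.24 − 887.97 = 142352.48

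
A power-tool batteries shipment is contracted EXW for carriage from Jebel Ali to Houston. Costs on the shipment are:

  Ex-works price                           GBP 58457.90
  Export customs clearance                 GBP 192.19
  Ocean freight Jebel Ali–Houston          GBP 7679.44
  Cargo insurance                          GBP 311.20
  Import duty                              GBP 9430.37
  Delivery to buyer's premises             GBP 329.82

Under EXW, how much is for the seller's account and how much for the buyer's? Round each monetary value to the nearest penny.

Seller: GBP 58457.90; buyer: GBP 17943.02

EXW: the seller makes goods available at their premises; the buyer bears all onward costs.
Seller's account: goods 58457.90 = 58457.90
Buyer's account: export clearance 192.19 + freight 7679.44 + insurance 311.20 + duty 9430.37 + delivery 329.82 = 17943.02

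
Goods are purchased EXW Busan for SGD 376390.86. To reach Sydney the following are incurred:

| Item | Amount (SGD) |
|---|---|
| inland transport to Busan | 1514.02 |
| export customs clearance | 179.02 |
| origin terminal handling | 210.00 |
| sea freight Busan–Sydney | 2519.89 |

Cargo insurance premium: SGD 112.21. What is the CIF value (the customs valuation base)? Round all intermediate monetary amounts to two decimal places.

CIF = EXW price + pre-shipment costs + freight + insurance
CIF = 376390.86 + 1514.02 + 179.02 + 210.00 + 2519.89 + 112.21 = 380926.00

CIF value: SGD 380926.00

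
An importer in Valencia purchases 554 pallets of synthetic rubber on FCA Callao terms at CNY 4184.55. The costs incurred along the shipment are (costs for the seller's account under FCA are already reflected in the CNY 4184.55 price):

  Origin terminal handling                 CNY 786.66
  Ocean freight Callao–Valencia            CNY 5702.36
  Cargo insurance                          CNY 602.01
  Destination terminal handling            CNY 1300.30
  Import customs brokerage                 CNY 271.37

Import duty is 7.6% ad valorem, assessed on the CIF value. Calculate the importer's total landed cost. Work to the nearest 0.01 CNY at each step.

FCA: the seller delivers export-cleared goods to the carrier; the buyer bears costs from that point.
CIF value = FCA price + origin terminal + freight + insurance = 4184.55 + 786.66 + 5702.36 + 602.01 = 11275.58
Import duty = 11275.58 × 7.6% = 856.94
Buyer bears: origin terminal 786.66 + freight 5702.36 + insurance 602.01 + destination terminal 1300.30 + brokerage 271.37 + duty 856.94 = 9519.64
Landed cost = invoice 4184.55 + 9519.64 = 13704.19

Total landed cost: CNY 13704.19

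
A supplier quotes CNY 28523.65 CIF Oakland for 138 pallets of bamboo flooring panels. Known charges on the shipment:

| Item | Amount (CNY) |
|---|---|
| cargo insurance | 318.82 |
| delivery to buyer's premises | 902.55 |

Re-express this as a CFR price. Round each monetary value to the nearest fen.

CFR price: CNY 28204.83

Not relevant to the conversion: delivery — on the buyer under both terms; not part of either seller's price.
From CIF to CFR, the seller no longer bears: insurance.
CFR price = 28523.65 − 318.82 = 28204.83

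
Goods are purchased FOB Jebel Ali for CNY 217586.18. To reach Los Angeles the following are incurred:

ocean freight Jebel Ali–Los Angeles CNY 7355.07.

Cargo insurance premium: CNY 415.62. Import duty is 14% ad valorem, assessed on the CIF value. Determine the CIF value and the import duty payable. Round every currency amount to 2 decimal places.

CIF = FOB price + freight + insurance
CIF = 217586.18 + 7355.07 + 415.62 = 225356.87
Import duty = 225356.87 × 14% = 31549.96

CIF value: CNY 225356.87; import duty: CNY 31549.96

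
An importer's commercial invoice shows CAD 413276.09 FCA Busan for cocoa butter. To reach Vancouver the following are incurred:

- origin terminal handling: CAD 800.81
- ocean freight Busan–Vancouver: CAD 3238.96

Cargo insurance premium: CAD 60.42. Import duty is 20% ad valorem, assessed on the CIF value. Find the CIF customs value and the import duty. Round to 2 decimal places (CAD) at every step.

CIF = FCA price + pre-shipment costs + freight + insurance
CIF = 413276.09 + 800.81 + 3238.96 + 60.42 = 417376.28
Import duty = 417376.28 × 20% = 83475.26

CIF value: CAD 417376.28; import duty: CAD 83475.26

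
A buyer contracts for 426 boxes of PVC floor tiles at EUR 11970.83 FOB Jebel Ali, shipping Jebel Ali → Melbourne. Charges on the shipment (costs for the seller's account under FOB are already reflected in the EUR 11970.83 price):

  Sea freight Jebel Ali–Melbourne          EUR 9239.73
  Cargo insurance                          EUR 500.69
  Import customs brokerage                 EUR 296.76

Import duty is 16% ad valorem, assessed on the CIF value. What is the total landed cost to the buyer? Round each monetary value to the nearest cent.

Total landed cost: EUR 25481.81

FOB: the seller bears costs until goods are on board at the origin port; the buyer bears freight, insurance and all costs thereafter.
CIF value = FOB price + freight + insurance = 11970.83 + 9239.73 + 500.69 = 21711.25
Import duty = 21711.25 × 16% = 3473.80
Buyer bears: freight 9239.73 + insurance 500.69 + brokerage 296.76 + duty 3473.80 = 13510.98
Landed cost = invoice 11970.83 + 13510.98 = 25481.81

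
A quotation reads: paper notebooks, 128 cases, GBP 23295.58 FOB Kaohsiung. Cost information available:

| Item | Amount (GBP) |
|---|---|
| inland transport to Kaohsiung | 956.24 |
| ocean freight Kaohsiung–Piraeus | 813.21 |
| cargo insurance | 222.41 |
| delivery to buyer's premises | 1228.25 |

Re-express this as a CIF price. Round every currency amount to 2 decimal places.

CIF price: GBP 24331.20

Not relevant to the conversion: inland to port — on the seller under both FOB and CIF; already in the FOB price and stays in the CIF price. delivery — on the buyer under both terms; not part of either seller's price.
From FOB to CIF, the seller additionally bears: freight, insurance.
CIF price = 23295.58 + 813.21 + 222.41 = 24331.20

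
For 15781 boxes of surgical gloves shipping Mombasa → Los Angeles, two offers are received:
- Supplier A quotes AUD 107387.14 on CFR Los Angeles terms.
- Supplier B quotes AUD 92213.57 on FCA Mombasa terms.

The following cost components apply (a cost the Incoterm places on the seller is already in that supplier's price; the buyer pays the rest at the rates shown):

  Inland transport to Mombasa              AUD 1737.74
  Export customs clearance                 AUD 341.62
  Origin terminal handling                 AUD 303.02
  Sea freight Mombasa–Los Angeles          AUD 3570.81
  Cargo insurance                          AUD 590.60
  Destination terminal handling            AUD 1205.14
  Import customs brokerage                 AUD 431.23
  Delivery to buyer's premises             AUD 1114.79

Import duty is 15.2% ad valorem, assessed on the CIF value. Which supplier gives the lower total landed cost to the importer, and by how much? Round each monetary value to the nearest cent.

Supplier B is cheaper by AUD 13017.30

Supplier A (CFR):
CIF value = CFR price + insurance = 107387.14 + 590.60 = 107977.74
Import duty = 107977.74 × 15.2% = 16412.62
Buyer bears (A): 590.60 + 1205.14 + 431.23 + 1114.79 = 3341.76
Landed cost (A) = invoice 107387.14 + 3341.76 + duty 16412.62 = 127141.52
Supplier B (FCA):
CIF value = FCA price + origin terminal + freight + insurance = 92213.57 + 303.02 + 3570.81 + 590.60 = 96678.00
Import duty = 96678.00 × 15.2% = 14695.06
Buyer bears (B): 303.02 + 3570.81 + 590.60 + 1205.14 + 431.23 + 1114.79 = 7215.59
Landed cost (B) = invoice 92213.57 + 7215.59 + duty 14695.06 = 114124.22
Difference = |127141.52 − 114124.22| = 13017.30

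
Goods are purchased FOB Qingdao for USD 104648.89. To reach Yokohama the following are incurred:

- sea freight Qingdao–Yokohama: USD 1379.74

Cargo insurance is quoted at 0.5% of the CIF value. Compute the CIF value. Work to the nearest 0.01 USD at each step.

Let C be the CIF value. C = FOB price + freight + 0.5% × C
C − 0.5% × C = 104648.89 + 1379.74
0.995 × C = 106028.63
C = 106028.63 / 0.995 = 106561.44
Insurance premium = 0.5% × 106561.44 = 532.81

CIF value: USD 106561.44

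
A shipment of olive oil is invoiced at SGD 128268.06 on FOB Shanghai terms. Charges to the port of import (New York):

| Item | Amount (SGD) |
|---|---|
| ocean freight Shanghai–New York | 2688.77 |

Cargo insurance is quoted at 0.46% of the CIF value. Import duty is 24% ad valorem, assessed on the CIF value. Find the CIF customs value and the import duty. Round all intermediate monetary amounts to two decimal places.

Let C be the CIF value. C = FOB price + freight + 0.46% × C
C − 0.46% × C = 128268.06 + 2688.77
0.9954 × C = 130956.83
C = 130956.83 / 0.9954 = 131562.02
Insurance premium = 0.46% × 131562.02 = 605.19
Import duty = 131562.02 × 24% = 31574.88

CIF value: SGD 131562.02; import duty: SGD 31574.88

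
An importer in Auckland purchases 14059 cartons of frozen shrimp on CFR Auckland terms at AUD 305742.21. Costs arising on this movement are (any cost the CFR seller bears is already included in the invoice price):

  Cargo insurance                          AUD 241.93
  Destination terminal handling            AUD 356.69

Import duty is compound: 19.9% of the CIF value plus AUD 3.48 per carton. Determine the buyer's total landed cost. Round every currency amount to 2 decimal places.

CFR: the seller pays costs through ocean freight to the destination port, but not insurance.
CIF value = CFR price + insurance = 305742.21 + 241.93 = 305984.14
Ad valorem component: 305984.14 × 19.9% = 60890.84
Specific component: 14059 × 3.48 = 48925.32
Import duty = 60890.84 + 48925.32 = 109816.16
Buyer bears: insurance 241.93 + destination terminal 356.69 + duty 109816.16 = 110414.78
Landed cost = invoice 305742.21 + 110414.78 = 416156.99

Total landed cost: AUD 416156.99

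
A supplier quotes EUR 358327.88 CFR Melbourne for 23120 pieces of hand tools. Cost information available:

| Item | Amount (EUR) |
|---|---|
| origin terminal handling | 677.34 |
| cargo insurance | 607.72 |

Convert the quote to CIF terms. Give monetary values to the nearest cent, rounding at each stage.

CIF price: EUR 358935.60

Not relevant to the conversion: origin terminal — on the seller under both CFR and CIF; already in the CFR price and stays in the CIF price.
From CFR to CIF, the seller additionally bears: insurance.
CIF price = 358327.88 + 607.72 = 358935.60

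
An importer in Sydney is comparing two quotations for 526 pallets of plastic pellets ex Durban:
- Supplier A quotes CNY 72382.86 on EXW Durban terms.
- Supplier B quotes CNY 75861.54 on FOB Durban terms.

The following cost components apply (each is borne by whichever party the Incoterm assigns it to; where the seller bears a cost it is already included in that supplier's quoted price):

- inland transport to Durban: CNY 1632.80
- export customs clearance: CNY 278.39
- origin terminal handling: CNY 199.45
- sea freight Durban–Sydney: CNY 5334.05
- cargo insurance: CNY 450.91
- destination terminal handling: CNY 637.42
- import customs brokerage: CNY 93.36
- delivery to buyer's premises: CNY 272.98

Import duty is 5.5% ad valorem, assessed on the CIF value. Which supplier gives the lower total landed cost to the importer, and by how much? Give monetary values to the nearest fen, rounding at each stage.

Supplier A (EXW):
CIF value = EXW price + inland to port + export clearance + origin terminal + freight + insurance = 72382.86 + 1632.80 + 278.39 + 199.45 + 5334.05 + 450.91 = 80278.46
Import duty = 80278.46 × 5.5% = 4415.32
Buyer bears (A): 1632.80 + 278.39 + 199.45 + 5334.05 + 450.91 + 637.42 + 93.36 + 272.98 = 8899.36
Landed cost (A) = invoice 72382.86 + 8899.36 + duty 4415.32 = 85697.54
Supplier B (FOB):
CIF value = FOB price + freight + insurance = 75861.54 + 5334.05 + 450.91 = 81646.50
Import duty = 81646.50 × 5.5% = 4490.56
Buyer bears (B): 5334.05 + 450.91 + 637.42 + 93.36 + 272.98 = 6788.72
Landed cost (B) = invoice 75861.54 + 6788.72 + duty 4490.56 = 87140.82
Difference = |85697.54 − 87140.82| = 1443.28

Supplier A is cheaper by CNY 1443.28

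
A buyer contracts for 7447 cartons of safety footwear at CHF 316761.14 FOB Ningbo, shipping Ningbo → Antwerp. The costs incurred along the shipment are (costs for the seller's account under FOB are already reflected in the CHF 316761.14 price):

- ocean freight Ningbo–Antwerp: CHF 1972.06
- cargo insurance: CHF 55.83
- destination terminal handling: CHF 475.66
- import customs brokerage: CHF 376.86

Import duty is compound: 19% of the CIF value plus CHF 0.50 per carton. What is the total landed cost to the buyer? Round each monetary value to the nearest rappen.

FOB: the seller bears costs until goods are on board at the origin port; the buyer bears freight, insurance and all costs thereafter.
CIF value = FOB price + freight + insurance = 316761.14 + 1972.06 + 55.83 = 318789.03
Ad valorem component: 318789.03 × 19% = 60569.92
Specific component: 7447 × 0.50 = 3723.50
Import duty = 60569.92 + 3723.50 = 64293.42
Buyer bears: freight 1972.06 + insurance 55.83 + destination terminal 475.66 + brokerage 376.86 + duty 64293.42 = 67173.83
Landed cost = invoice 316761.14 + 67173.83 = 383934.97

Total landed cost: CHF 383934.97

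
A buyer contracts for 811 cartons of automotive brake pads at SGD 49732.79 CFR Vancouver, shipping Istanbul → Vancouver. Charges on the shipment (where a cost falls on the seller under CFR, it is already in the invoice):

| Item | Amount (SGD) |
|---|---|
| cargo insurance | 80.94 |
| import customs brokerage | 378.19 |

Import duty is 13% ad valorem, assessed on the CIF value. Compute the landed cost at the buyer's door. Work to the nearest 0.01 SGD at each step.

CFR: the seller pays costs through ocean freight to the destination port, but not insurance.
CIF value = CFR price + insurance = 49732.79 + 80.94 = 49813.73
Import duty = 49813.73 × 13% = 6475.78
Buyer bears: insurance 80.94 + brokerage 378.19 + duty 6475.78 = 6934.91
Landed cost = invoice 49732.79 + 6934.91 = 56667.70

Total landed cost: SGD 56667.70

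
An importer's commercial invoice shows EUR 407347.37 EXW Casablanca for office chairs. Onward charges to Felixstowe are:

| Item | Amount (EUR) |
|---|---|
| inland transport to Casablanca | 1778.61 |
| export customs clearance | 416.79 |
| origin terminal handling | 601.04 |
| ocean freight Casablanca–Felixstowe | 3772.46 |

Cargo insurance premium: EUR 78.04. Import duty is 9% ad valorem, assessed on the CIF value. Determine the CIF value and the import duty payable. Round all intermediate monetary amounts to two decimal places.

CIF = EXW price + pre-shipment costs + freight + insurance
CIF = 407347.37 + 1778.61 + 416.79 + 601.04 + 3772.46 + 78.04 = 413994.31
Import duty = 413994.31 × 9% = 37259.49

CIF value: EUR 413994.31; import duty: EUR 37259.49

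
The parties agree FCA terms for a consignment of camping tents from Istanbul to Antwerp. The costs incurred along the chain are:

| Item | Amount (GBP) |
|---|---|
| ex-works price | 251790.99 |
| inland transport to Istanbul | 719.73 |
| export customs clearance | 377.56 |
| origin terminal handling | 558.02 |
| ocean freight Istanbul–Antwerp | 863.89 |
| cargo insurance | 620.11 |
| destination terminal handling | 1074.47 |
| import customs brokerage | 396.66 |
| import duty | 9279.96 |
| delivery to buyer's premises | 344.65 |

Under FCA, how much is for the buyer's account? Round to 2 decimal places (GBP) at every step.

FCA: the seller delivers export-cleared goods to the carrier; the buyer bears costs from that point.
Seller's account: goods 251790.99 + inland to port 719.73 + export clearance 377.56 = 252888.28
Buyer's account: origin terminal 558.02 + freight 863.89 + insurance 620.11 + destination terminal 1074.47 + brokerage 396.66 + duty 9279.96 + delivery 344.65 = 13137.76

Buyer's account: GBP 13137.76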